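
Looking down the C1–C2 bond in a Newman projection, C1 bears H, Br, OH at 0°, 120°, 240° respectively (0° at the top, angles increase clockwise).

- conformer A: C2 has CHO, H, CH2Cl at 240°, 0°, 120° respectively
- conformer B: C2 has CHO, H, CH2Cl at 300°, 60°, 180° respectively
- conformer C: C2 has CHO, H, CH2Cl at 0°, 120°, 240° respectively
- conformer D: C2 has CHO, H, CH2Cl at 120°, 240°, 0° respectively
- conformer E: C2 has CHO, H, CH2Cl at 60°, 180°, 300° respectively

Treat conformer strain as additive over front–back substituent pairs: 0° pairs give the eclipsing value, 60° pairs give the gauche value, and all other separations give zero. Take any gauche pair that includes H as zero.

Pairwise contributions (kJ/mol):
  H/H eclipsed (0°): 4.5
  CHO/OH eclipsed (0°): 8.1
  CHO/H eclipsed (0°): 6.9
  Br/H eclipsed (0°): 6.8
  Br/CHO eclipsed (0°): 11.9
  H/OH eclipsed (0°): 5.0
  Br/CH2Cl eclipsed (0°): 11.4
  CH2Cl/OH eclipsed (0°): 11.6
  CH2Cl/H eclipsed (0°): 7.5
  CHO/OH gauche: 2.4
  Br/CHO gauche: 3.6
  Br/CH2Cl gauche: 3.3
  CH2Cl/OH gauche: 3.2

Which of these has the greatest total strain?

A is eclipsed. H at 0° is eclipsed with H at 0° (4.5); Br at 120° is eclipsed with CH2Cl at 120° (11.4); OH at 240° is eclipsed with CHO at 240° (8.1). Total 24.0 kJ/mol.
B is staggered. Br at 120° is gauche with CH2Cl at 180° (3.3); OH at 240° is gauche with CHO at 300° (2.4); OH at 240° is gauche with CH2Cl at 180° (3.2). Total 8.9 kJ/mol.
C is eclipsed. H at 0° is eclipsed with CHO at 0° (6.9); Br at 120° is eclipsed with H at 120° (6.8); OH at 240° is eclipsed with CH2Cl at 240° (11.6). Total 25.3 kJ/mol.
D is eclipsed. H at 0° is eclipsed with CH2Cl at 0° (7.5); Br at 120° is eclipsed with CHO at 120° (11.9); OH at 240° is eclipsed with H at 240° (5.0). Total 24.4 kJ/mol.
E is staggered. Br at 120° is gauche with CHO at 60° (3.6); OH at 240° is gauche with CH2Cl at 300° (3.2). Total 6.8 kJ/mol.
C has the highest total (25.3 kJ/mol).

C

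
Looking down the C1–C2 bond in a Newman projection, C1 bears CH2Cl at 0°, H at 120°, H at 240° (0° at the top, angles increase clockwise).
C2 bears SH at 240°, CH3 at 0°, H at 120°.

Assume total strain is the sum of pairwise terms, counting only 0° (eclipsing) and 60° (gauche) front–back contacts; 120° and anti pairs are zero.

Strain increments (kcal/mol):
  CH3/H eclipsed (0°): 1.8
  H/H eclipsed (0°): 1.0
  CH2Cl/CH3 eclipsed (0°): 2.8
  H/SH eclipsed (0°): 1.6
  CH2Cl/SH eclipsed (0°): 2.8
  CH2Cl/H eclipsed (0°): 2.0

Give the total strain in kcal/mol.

This conformer (eclipsed): CH2Cl–CH3 eclipsed, H–H eclipsed, H–SH eclipsed; 2.8 + 1.0 + 1.6 = 5.4 kcal/mol.

5.4 kcal/mol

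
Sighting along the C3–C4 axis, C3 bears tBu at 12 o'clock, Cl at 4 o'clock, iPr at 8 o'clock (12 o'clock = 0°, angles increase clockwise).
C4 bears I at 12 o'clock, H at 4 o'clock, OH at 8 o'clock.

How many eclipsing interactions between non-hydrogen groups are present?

Non-H eclipsing pairs: tBu(0°)/I(0°); iPr(240°)/OH(240°) — 2 interactions.

2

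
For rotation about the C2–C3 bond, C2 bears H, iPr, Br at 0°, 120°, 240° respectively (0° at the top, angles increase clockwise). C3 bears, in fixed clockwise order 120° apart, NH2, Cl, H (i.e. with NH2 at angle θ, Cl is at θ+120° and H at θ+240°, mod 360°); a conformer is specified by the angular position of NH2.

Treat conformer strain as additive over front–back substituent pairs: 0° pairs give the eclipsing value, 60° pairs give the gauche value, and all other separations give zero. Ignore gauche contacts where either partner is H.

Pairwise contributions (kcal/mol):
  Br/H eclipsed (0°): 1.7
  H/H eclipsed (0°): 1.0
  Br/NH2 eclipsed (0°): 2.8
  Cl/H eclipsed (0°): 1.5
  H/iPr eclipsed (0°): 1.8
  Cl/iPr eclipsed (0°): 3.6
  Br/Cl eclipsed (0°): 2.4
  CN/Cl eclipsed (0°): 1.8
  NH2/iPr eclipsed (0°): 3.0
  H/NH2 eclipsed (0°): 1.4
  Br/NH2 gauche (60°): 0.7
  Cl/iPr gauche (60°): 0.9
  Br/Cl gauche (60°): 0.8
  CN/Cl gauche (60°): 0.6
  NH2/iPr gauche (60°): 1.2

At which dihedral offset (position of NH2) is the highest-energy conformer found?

NH2 at 0° is eclipsed. H at 0° is eclipsed with NH2 at 0° (1.4); iPr at 120° is eclipsed with Cl at 120° (3.6); Br at 240° is eclipsed with H at 240° (1.7). Total 6.7 kcal/mol.
NH2 at 60° is staggered. iPr at 120° is gauche with NH2 at 60° (1.2); iPr at 120° is gauche with Cl at 180° (0.9); Br at 240° is gauche with Cl at 180° (0.8). Total 2.9 kcal/mol.
NH2 at 120° is eclipsed. H at 0° is eclipsed with H at 0° (1.0); iPr at 120° is eclipsed with NH2 at 120° (3.0); Br at 240° is eclipsed with Cl at 240° (2.4). Total 6.4 kcal/mol.
NH2 at 180° is staggered. iPr at 120° is gauche with NH2 at 180° (1.2); Br at 240° is gauche with NH2 at 180° (0.7); Br at 240° is gauche with Cl at 300° (0.8). Total 2.7 kcal/mol.
NH2 at 240° is eclipsed. H at 0° is eclipsed with Cl at 0° (1.5); iPr at 120° is eclipsed with H at 120° (1.8); Br at 240° is eclipsed with NH2 at 240° (2.8). Total 6.1 kcal/mol.
NH2 at 300° is staggered. iPr at 120° is gauche with Cl at 60° (0.9); Br at 240° is gauche with NH2 at 300° (0.7). Total 1.6 kcal/mol.
The maximum (6.7 kcal/mol) occurs with NH2 at 0°.

0°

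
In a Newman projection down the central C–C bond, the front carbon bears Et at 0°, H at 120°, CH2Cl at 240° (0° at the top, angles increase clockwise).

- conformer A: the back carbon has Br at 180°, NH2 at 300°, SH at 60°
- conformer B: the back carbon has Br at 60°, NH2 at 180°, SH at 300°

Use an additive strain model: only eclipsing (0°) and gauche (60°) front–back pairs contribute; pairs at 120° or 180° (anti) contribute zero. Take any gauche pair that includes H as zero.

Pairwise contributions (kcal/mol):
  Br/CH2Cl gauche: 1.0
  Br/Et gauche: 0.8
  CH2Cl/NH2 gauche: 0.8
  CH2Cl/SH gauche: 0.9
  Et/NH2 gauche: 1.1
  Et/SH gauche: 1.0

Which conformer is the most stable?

A (staggered): Et(0°)/NH2(300°) gauche 1.1; Et(0°)/SH(60°) gauche 1.0; CH2Cl(240°)/Br(180°) gauche 1.0; CH2Cl(240°)/NH2(300°) gauche 0.8 → 3.9 kcal/mol.
B (staggered): Et(0°)/Br(60°) gauche 0.8; Et(0°)/SH(300°) gauche 1.0; CH2Cl(240°)/NH2(180°) gauche 0.8; CH2Cl(240°)/SH(300°) gauche 0.9 → 3.5 kcal/mol.
B has the lowest total (3.5 kcal/mol).

B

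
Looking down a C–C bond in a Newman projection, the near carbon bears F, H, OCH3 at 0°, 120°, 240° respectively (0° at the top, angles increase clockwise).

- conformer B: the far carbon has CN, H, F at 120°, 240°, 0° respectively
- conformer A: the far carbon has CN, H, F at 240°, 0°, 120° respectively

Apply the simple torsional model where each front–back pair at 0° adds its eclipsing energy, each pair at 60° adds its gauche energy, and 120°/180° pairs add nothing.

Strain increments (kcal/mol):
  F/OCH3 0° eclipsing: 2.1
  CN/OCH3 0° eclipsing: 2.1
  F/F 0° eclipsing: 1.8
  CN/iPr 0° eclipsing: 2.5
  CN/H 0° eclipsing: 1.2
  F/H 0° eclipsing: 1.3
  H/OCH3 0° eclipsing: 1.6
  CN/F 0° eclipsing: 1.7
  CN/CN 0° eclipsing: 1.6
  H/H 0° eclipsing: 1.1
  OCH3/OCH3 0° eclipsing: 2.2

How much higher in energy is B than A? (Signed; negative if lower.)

B (eclipsed): F(0°)/F(0°) eclipsed 1.8; H(120°)/CN(120°) eclipsed 1.2; OCH3(240°)/H(240°) eclipsed 1.6 → 4.6 kcal/mol.
A (eclipsed): F(0°)/H(0°) eclipsed 1.3; H(120°)/F(120°) eclipsed 1.3; OCH3(240°)/CN(240°) eclipsed 2.1 → 4.7 kcal/mol.
E(B) − E(A) = 4.6 − 4.7 = -0.1 kcal/mol.

-0.1 kcal/mol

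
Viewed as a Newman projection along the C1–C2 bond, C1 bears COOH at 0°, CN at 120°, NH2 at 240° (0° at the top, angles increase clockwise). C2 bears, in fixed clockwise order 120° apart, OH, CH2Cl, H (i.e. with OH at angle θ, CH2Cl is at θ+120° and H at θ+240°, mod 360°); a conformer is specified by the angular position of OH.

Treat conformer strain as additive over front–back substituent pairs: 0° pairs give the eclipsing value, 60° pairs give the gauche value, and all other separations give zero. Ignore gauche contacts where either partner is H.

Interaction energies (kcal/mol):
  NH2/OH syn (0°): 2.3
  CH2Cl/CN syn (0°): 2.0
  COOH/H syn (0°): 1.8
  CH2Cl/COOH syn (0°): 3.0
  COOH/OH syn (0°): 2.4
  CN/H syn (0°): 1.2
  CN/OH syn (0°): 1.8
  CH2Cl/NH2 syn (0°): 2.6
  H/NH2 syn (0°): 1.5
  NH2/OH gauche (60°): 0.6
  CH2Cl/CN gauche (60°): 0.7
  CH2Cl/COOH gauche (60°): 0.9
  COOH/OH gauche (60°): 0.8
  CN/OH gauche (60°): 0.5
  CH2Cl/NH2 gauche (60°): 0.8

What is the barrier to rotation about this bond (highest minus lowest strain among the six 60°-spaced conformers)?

OH at 0° (eclipsed): COOH(0°)/OH(0°) eclipsed 2.4; CN(120°)/CH2Cl(120°) eclipsed 2.0; NH2(240°)/H(240°) eclipsed 1.5 → 5.9 kcal/mol.
OH at 60° (staggered): COOH(0°)/OH(60°) gauche 0.8; CN(120°)/OH(60°) gauche 0.5; CN(120°)/CH2Cl(180°) gauche 0.7; NH2(240°)/CH2Cl(180°) gauche 0.8 → 2.8 kcal/mol.
OH at 120° (eclipsed): COOH(0°)/H(0°) eclipsed 1.8; CN(120°)/OH(120°) eclipsed 1.8; NH2(240°)/CH2Cl(240°) eclipsed 2.6 → 6.2 kcal/mol.
OH at 180° (staggered): COOH(0°)/CH2Cl(300°) gauche 0.9; CN(120°)/OH(180°) gauche 0.5; NH2(240°)/OH(180°) gauche 0.6; NH2(240°)/CH2Cl(300°) gauche 0.8 → 2.8 kcal/mol.
OH at 240° (eclipsed): COOH(0°)/CH2Cl(0°) eclipsed 3.0; CN(120°)/H(120°) eclipsed 1.2; NH2(240°)/OH(240°) eclipsed 2.3 → 6.5 kcal/mol.
OH at 300° (staggered): COOH(0°)/OH(300°) gauche 0.8; COOH(0°)/CH2Cl(60°) gauche 0.9; CN(120°)/CH2Cl(60°) gauche 0.7; NH2(240°)/OH(300°) gauche 0.6 → 3.0 kcal/mol.
Max at 240° (6.5 kcal/mol), min at 60° (2.8 kcal/mol); barrier = 3.7 kcal/mol.

3.7 kcal/mol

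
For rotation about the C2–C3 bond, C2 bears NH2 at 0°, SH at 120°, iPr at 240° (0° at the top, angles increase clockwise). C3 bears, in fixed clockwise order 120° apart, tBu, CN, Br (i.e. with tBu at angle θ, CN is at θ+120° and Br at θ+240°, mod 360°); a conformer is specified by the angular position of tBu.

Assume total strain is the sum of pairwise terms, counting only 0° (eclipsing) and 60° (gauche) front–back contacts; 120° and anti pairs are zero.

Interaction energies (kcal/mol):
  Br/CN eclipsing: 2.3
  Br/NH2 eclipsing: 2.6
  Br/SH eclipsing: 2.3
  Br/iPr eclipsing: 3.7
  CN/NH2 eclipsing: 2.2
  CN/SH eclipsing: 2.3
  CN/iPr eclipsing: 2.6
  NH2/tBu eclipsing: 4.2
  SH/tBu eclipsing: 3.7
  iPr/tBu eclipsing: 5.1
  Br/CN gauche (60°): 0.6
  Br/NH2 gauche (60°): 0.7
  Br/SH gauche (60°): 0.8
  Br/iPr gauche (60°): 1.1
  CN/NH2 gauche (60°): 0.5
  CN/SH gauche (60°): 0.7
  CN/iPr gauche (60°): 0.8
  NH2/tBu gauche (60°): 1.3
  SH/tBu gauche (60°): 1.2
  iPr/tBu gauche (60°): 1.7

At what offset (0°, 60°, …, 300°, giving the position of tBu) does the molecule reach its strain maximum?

tBu at 0° (eclipsed): NH2(0°)/tBu(0°) eclipsed 4.2; SH(120°)/CN(120°) eclipsed 2.3; iPr(240°)/Br(240°) eclipsed 3.7 → 10.2 kcal/mol.
tBu at 60° (staggered): NH2(0°)/tBu(60°) gauche 1.3; NH2(0°)/Br(300°) gauche 0.7; SH(120°)/tBu(60°) gauche 1.2; SH(120°)/CN(180°) gauche 0.7; iPr(240°)/CN(180°) gauche 0.8; iPr(240°)/Br(300°) gauche 1.1 → 5.8 kcal/mol.
tBu at 120° (eclipsed): NH2(0°)/Br(0°) eclipsed 2.6; SH(120°)/tBu(120°) eclipsed 3.7; iPr(240°)/CN(240°) eclipsed 2.6 → 8.9 kcal/mol.
tBu at 180° (staggered): NH2(0°)/CN(300°) gauche 0.5; NH2(0°)/Br(60°) gauche 0.7; SH(120°)/tBu(180°) gauche 1.2; SH(120°)/Br(60°) gauche 0.8; iPr(240°)/tBu(180°) gauche 1.7; iPr(240°)/CN(300°) gauche 0.8 → 5.7 kcal/mol.
tBu at 240° (eclipsed): NH2(0°)/CN(0°) eclipsed 2.2; SH(120°)/Br(120°) eclipsed 2.3; iPr(240°)/tBu(240°) eclipsed 5.1 → 9.6 kcal/mol.
tBu at 300° (staggered): NH2(0°)/tBu(300°) gauche 1.3; NH2(0°)/CN(60°) gauche 0.5; SH(120°)/CN(60°) gauche 0.7; SH(120°)/Br(180°) gauche 0.8; iPr(240°)/tBu(300°) gauche 1.7; iPr(240°)/Br(180°) gauche 1.1 → 6.1 kcal/mol.
The maximum (10.2 kcal/mol) occurs with tBu at 0°.

0°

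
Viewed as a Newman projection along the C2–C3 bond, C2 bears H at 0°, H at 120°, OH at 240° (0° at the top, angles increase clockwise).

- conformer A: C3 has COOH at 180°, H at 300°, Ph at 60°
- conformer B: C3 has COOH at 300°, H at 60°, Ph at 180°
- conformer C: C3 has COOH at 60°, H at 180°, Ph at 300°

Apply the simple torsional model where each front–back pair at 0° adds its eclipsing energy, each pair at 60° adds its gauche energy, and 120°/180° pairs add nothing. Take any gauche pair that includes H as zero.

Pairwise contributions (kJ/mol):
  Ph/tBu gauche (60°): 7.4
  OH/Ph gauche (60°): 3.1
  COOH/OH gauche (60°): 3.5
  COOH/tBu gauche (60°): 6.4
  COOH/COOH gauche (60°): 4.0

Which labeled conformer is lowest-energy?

C

A is staggered. OH at 240° is gauche with COOH at 180° (3.5). Total 3.5 kJ/mol.
B is staggered. OH at 240° is gauche with COOH at 300° (3.5); OH at 240° is gauche with Ph at 180° (3.1). Total 6.6 kJ/mol.
C is staggered. OH at 240° is gauche with Ph at 300° (3.1). Total 3.1 kJ/mol.
C has the lowest total (3.1 kJ/mol).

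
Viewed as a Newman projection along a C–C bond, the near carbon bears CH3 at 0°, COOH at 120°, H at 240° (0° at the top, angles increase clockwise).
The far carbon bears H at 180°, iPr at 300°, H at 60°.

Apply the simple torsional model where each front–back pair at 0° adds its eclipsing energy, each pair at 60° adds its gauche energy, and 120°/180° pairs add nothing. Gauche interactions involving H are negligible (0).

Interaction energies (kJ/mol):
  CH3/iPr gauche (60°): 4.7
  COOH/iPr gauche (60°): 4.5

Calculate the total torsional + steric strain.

This conformer (staggered): CH3–iPr gauche; 4.7 = 4.7 kJ/mol.

4.7 kJ/mol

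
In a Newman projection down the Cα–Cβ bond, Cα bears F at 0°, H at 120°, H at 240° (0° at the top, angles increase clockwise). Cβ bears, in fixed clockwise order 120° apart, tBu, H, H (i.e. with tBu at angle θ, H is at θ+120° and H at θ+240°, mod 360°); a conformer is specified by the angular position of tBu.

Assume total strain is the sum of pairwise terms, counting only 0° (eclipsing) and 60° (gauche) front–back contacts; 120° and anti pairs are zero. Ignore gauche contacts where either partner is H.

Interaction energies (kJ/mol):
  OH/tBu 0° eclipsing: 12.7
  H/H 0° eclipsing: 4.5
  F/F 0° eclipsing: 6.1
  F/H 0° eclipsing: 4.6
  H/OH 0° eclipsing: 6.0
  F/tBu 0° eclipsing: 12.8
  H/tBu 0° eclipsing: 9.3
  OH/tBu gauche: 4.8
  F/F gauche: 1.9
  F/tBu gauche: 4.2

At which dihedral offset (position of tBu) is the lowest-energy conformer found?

tBu at 0° (eclipsed): F–tBu eclipsed, H–H eclipsed, H–H eclipsed; 12.8 + 4.5 + 4.5 = 21.8 kJ/mol.
tBu at 60° (staggered): F–tBu gauche; 4.2 = 4.2 kJ/mol.
tBu at 120° (eclipsed): F–H eclipsed, H–tBu eclipsed, H–H eclipsed; 4.6 + 9.3 + 4.5 = 18.4 kJ/mol.
tBu at 180° (staggered): no non-H gauche contacts → 0.0 kJ/mol.
tBu at 240° (eclipsed): F–H eclipsed, H–H eclipsed, H–tBu eclipsed; 4.6 + 4.5 + 9.3 = 18.4 kJ/mol.
tBu at 300° (staggered): F–tBu gauche; 4.2 = 4.2 kJ/mol.
The minimum (0.0 kJ/mol) occurs with tBu at 180°.

180°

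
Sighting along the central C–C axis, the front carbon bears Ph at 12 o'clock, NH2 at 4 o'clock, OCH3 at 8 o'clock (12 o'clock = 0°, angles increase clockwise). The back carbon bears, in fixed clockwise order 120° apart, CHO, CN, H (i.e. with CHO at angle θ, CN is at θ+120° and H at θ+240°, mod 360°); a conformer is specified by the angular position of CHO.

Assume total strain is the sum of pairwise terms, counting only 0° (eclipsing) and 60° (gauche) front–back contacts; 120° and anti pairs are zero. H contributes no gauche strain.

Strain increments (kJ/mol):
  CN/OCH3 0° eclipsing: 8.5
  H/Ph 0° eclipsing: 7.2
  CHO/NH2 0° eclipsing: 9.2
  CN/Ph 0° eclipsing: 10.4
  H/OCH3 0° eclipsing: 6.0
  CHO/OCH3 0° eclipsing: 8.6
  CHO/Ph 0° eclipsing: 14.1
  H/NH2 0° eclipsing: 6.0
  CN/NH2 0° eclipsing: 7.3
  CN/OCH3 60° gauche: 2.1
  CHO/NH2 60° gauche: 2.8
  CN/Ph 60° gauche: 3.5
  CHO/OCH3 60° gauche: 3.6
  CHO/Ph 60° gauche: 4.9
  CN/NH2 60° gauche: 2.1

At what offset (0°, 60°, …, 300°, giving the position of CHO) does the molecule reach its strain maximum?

CHO at 0° is eclipsed. Ph at 0° is eclipsed with CHO at 0° (14.1); NH2 at 120° is eclipsed with CN at 120° (7.3); OCH3 at 240° is eclipsed with H at 240° (6.0). Total 27.4 kJ/mol.
CHO at 60° is staggered. Ph at 0° is gauche with CHO at 60° (4.9); NH2 at 120° is gauche with CHO at 60° (2.8); NH2 at 120° is gauche with CN at 180° (2.1); OCH3 at 240° is gauche with CN at 180° (2.1). Total 11.9 kJ/mol.
CHO at 120° is eclipsed. Ph at 0° is eclipsed with H at 0° (7.2); NH2 at 120° is eclipsed with CHO at 120° (9.2); OCH3 at 240° is eclipsed with CN at 240° (8.5). Total 24.9 kJ/mol.
CHO at 180° is staggered. Ph at 0° is gauche with CN at 300° (3.5); NH2 at 120° is gauche with CHO at 180° (2.8); OCH3 at 240° is gauche with CHO at 180° (3.6); OCH3 at 240° is gauche with CN at 300° (2.1). Total 12.0 kJ/mol.
CHO at 240° is eclipsed. Ph at 0° is eclipsed with CN at 0° (10.4); NH2 at 120° is eclipsed with H at 120° (6.0); OCH3 at 240° is eclipsed with CHO at 240° (8.6). Total 25.0 kJ/mol.
CHO at 300° is staggered. Ph at 0° is gauche with CHO at 300° (4.9); Ph at 0° is gauche with CN at 60° (3.5); NH2 at 120° is gauche with CN at 60° (2.1); OCH3 at 240° is gauche with CHO at 300° (3.6). Total 14.1 kJ/mol.
The maximum (27.4 kJ/mol) occurs with CHO at 0°.

0°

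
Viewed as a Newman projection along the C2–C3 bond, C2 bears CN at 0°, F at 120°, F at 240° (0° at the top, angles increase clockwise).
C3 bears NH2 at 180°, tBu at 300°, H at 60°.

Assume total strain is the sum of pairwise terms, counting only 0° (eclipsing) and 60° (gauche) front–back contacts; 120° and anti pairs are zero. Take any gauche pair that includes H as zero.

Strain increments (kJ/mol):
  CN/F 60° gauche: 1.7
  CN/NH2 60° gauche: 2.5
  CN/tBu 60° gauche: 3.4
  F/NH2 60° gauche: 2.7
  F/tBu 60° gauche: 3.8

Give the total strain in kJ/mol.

This conformer (staggered): CN–tBu gauche, F–NH2 gauche, F–NH2 gauche, F–tBu gauche; 3.4 + 2.7 + 2.7 + 3.8 = 12.6 kJ/mol.

12.6 kJ/mol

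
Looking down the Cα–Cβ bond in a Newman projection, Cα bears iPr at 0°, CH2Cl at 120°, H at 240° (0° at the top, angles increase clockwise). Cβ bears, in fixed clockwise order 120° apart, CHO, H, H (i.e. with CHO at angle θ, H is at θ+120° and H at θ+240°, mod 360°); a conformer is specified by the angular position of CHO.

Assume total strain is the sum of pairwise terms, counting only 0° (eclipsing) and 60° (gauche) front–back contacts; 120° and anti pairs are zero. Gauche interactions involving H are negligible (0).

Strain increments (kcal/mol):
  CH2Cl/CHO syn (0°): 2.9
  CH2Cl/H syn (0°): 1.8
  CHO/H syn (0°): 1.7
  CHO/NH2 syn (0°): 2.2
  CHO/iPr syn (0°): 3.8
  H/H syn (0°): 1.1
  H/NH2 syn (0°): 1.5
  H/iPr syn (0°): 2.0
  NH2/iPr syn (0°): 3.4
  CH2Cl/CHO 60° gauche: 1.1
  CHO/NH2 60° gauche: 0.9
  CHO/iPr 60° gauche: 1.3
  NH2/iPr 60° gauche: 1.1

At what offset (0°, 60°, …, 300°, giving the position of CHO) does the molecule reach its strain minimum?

CHO at 0° (eclipsed): iPr(0°)/CHO(0°) eclipsed 3.8; CH2Cl(120°)/H(120°) eclipsed 1.8; H(240°)/H(240°) eclipsed 1.1 → 6.7 kcal/mol.
CHO at 60° (staggered): iPr(0°)/CHO(60°) gauche 1.3; CH2Cl(120°)/CHO(60°) gauche 1.1 → 2.4 kcal/mol.
CHO at 120° (eclipsed): iPr(0°)/H(0°) eclipsed 2.0; CH2Cl(120°)/CHO(120°) eclipsed 2.9; H(240°)/H(240°) eclipsed 1.1 → 6.0 kcal/mol.
CHO at 180° (staggered): CH2Cl(120°)/CHO(180°) gauche 1.1 → 1.1 kcal/mol.
CHO at 240° (eclipsed): iPr(0°)/H(0°) eclipsed 2.0; CH2Cl(120°)/H(120°) eclipsed 1.8; H(240°)/CHO(240°) eclipsed 1.7 → 5.5 kcal/mol.
CHO at 300° (staggered): iPr(0°)/CHO(300°) gauche 1.3 → 1.3 kcal/mol.
The minimum (1.1 kcal/mol) occurs with CHO at 180°.

180°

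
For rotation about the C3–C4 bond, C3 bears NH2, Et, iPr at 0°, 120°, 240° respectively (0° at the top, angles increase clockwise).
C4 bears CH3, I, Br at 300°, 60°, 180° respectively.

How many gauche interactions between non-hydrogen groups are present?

Non-H gauche pairs: NH2(0°)/CH3(300°); NH2(0°)/I(60°); Et(120°)/I(60°); Et(120°)/Br(180°); iPr(240°)/CH3(300°); iPr(240°)/Br(180°) — 6 interactions.

6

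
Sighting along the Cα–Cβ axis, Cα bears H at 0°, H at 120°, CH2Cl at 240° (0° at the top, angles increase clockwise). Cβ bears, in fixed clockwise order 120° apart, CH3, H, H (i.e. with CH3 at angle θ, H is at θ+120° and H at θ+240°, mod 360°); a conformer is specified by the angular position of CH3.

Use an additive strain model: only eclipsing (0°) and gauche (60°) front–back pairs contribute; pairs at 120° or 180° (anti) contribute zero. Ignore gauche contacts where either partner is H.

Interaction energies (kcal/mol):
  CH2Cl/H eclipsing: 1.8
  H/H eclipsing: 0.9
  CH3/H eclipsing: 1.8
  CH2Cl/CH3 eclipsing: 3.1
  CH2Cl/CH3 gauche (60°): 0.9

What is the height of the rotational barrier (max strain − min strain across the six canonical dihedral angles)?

4.9 kcal/mol

CH3 at 0° is eclipsed. H at 0° is eclipsed with CH3 at 0° (1.8); H at 120° is eclipsed with H at 120° (0.9); CH2Cl at 240° is eclipsed with H at 240° (1.8). Total 4.5 kcal/mol.
CH3 at 60° (staggered): no non-H gauche contacts → 0.0 kcal/mol.
CH3 at 120° is eclipsed. H at 0° is eclipsed with H at 0° (0.9); H at 120° is eclipsed with CH3 at 120° (1.8); CH2Cl at 240° is eclipsed with H at 240° (1.8). Total 4.5 kcal/mol.
CH3 at 180° is staggered. CH2Cl at 240° is gauche with CH3 at 180° (0.9). Total 0.9 kcal/mol.
CH3 at 240° is eclipsed. H at 0° is eclipsed with H at 0° (0.9); H at 120° is eclipsed with H at 120° (0.9); CH2Cl at 240° is eclipsed with CH3 at 240° (3.1). Total 4.9 kcal/mol.
CH3 at 300° is staggered. CH2Cl at 240° is gauche with CH3 at 300° (0.9). Total 0.9 kcal/mol.
Max at 240° (4.9 kcal/mol), min at 60° (0.0 kcal/mol); barrier = 4.9 kcal/mol.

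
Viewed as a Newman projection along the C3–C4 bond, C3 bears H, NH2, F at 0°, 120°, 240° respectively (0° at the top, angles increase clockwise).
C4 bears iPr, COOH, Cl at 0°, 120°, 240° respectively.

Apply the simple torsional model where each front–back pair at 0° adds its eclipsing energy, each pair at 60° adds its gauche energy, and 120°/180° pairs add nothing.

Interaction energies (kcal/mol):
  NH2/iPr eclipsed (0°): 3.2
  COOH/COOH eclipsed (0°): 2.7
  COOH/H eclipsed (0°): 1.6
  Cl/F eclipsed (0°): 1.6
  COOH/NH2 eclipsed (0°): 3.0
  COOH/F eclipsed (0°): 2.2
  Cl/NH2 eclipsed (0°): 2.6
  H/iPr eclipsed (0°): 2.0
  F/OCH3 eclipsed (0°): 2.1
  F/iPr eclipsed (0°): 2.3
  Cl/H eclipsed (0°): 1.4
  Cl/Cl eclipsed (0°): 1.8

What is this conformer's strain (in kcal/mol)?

This conformer (eclipsed): H–iPr eclipsed, NH2–COOH eclipsed, F–Cl eclipsed; 2.0 + 3.0 + 1.6 = 6.6 kcal/mol.

6.6 kcal/mol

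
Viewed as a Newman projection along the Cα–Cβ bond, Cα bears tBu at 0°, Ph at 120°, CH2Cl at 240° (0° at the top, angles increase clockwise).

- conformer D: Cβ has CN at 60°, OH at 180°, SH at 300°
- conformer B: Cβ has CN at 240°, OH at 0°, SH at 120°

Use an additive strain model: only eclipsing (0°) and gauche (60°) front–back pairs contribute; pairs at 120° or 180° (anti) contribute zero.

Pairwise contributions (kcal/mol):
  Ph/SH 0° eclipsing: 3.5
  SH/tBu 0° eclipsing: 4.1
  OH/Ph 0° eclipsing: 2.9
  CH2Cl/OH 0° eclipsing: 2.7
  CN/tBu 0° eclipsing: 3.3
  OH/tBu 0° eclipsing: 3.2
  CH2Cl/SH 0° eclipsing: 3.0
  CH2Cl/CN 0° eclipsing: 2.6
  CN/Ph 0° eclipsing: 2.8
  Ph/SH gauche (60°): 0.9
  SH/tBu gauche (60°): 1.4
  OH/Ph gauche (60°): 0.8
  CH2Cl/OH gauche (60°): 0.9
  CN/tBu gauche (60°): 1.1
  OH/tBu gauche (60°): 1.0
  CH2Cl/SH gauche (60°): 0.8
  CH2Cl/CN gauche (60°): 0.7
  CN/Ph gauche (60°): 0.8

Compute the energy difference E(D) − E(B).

D (staggered): tBu–CN gauche, tBu–SH gauche, Ph–CN gauche, Ph–OH gauche, CH2Cl–OH gauche, CH2Cl–SH gauche; 1.1 + 1.4 + 0.8 + 0.8 + 0.9 + 0.8 = 5.8 kcal/mol.
B (eclipsed): tBu–OH eclipsed, Ph–SH eclipsed, CH2Cl–CN eclipsed; 3.2 + 3.5 + 2.6 = 9.3 kcal/mol.
E(D) − E(B) = 5.8 − 9.3 = -3.5 kcal/mol.

-3.5 kcal/mol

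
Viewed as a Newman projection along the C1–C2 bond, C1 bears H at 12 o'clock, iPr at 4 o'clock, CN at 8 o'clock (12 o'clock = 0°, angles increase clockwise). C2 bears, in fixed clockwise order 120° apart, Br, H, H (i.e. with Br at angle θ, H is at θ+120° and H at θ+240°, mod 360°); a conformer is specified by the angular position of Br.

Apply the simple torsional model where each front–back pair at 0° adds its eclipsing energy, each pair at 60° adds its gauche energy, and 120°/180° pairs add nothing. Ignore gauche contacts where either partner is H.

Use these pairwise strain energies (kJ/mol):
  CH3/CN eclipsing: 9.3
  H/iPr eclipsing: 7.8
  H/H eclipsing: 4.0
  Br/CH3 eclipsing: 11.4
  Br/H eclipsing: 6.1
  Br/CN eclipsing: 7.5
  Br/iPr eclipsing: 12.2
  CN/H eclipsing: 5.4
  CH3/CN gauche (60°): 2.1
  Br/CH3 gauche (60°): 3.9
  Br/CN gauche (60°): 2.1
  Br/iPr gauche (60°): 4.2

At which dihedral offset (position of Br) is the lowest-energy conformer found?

Br at 0° is eclipsed. H at 0° is eclipsed with Br at 0° (6.1); iPr at 120° is eclipsed with H at 120° (7.8); CN at 240° is eclipsed with H at 240° (5.4). Total 19.3 kJ/mol.
Br at 60° is staggered. iPr at 120° is gauche with Br at 60° (4.2). Total 4.2 kJ/mol.
Br at 120° is eclipsed. H at 0° is eclipsed with H at 0° (4.0); iPr at 120° is eclipsed with Br at 120° (12.2); CN at 240° is eclipsed with H at 240° (5.4). Total 21.6 kJ/mol.
Br at 180° is staggered. iPr at 120° is gauche with Br at 180° (4.2); CN at 240° is gauche with Br at 180° (2.1). Total 6.3 kJ/mol.
Br at 240° is eclipsed. H at 0° is eclipsed with H at 0° (4.0); iPr at 120° is eclipsed with H at 120° (7.8); CN at 240° is eclipsed with Br at 240° (7.5). Total 19.3 kJ/mol.
Br at 300° is staggered. CN at 240° is gauche with Br at 300° (2.1). Total 2.1 kJ/mol.
The minimum (2.1 kJ/mol) occurs with Br at 300°.

300°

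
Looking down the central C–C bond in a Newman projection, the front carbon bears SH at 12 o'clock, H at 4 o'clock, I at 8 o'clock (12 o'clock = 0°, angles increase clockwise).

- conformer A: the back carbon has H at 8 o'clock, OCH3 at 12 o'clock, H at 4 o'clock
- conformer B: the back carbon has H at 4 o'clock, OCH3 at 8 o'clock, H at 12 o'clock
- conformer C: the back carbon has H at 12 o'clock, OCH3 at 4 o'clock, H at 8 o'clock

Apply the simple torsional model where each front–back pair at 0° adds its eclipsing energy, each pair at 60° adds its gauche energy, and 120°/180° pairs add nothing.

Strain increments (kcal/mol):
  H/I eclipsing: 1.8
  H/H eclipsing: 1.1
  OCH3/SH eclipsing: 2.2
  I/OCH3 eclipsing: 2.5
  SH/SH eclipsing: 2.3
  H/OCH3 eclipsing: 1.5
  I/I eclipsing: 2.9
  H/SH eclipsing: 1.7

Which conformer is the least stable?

B

A (eclipsed): SH–OCH3 eclipsed, H–H eclipsed, I–H eclipsed; 2.2 + 1.1 + 1.8 = 5.1 kcal/mol.
B (eclipsed): SH–H eclipsed, H–H eclipsed, I–OCH3 eclipsed; 1.7 + 1.1 + 2.5 = 5.3 kcal/mol.
C (eclipsed): SH–H eclipsed, H–OCH3 eclipsed, I–H eclipsed; 1.7 + 1.5 + 1.8 = 5.0 kcal/mol.
B has the highest total (5.3 kcal/mol).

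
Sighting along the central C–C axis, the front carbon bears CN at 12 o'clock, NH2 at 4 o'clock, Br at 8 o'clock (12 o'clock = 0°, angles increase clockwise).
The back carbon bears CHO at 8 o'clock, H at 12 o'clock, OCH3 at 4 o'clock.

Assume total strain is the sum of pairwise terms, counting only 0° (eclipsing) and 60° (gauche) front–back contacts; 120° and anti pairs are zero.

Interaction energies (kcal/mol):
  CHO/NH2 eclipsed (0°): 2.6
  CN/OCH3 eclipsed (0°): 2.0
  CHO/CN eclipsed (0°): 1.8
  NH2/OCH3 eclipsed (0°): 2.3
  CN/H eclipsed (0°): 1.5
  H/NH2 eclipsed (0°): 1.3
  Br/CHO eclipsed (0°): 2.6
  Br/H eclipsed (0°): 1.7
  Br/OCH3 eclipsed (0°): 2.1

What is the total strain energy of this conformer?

6.4 kcal/mol

This conformer (eclipsed): CN(0°)/H(0°) eclipsed 1.5; NH2(120°)/OCH3(120°) eclipsed 2.3; Br(240°)/CHO(240°) eclipsed 2.6 → 6.4 kcal/mol.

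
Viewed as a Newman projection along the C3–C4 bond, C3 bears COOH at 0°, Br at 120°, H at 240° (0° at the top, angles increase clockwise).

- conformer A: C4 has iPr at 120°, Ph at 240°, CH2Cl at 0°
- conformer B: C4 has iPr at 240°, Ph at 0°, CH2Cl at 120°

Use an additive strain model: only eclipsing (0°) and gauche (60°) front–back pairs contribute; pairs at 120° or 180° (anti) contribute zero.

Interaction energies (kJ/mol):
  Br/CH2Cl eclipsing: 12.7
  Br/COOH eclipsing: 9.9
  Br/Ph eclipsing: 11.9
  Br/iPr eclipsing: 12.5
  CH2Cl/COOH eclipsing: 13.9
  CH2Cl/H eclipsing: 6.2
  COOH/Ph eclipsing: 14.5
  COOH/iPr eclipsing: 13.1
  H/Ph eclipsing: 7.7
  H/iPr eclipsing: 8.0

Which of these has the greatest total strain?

A (eclipsed): COOH–CH2Cl eclipsed, Br–iPr eclipsed, H–Ph eclipsed; 13.9 + 12.5 + 7.7 = 34.1 kJ/mol.
B (eclipsed): COOH–Ph eclipsed, Br–CH2Cl eclipsed, H–iPr eclipsed; 14.5 + 12.7 + 8.0 = 35.2 kJ/mol.
B has the highest total (35.2 kJ/mol).

B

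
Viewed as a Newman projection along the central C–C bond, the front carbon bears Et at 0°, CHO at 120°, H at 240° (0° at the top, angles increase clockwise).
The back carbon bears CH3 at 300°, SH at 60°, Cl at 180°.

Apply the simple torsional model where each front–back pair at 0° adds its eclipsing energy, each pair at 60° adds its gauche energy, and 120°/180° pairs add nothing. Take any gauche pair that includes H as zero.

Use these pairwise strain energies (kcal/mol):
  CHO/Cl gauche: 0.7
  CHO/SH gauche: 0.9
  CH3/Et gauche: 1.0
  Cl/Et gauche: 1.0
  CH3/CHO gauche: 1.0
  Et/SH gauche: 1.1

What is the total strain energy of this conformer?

3.7 kcal/mol

This conformer (staggered): Et(0°)/CH3(300°) gauche 1.0; Et(0°)/SH(60°) gauche 1.1; CHO(120°)/SH(60°) gauche 0.9; CHO(120°)/Cl(180°) gauche 0.7 → 3.7 kcal/mol.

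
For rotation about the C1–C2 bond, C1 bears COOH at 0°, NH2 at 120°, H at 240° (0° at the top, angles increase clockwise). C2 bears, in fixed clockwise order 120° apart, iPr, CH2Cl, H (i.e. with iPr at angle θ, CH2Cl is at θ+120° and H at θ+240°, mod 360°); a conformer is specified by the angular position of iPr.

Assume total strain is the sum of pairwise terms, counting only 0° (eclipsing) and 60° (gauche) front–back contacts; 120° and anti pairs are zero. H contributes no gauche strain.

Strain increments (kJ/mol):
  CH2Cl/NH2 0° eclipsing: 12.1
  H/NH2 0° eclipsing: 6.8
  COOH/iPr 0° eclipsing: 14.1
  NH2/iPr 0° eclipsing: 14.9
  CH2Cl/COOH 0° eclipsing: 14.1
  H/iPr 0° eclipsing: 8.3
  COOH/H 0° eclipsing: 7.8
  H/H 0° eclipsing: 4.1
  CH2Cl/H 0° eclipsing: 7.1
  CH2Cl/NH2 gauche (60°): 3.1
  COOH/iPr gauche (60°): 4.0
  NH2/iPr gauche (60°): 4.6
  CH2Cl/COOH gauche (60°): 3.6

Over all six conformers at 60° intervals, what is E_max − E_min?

22.1 kJ/mol

iPr at 0° (eclipsed): COOH(0°)/iPr(0°) eclipsed 14.1; NH2(120°)/CH2Cl(120°) eclipsed 12.1; H(240°)/H(240°) eclipsed 4.1 → 30.3 kJ/mol.
iPr at 60° (staggered): COOH(0°)/iPr(60°) gauche 4.0; NH2(120°)/iPr(60°) gauche 4.6; NH2(120°)/CH2Cl(180°) gauche 3.1 → 11.7 kJ/mol.
iPr at 120° (eclipsed): COOH(0°)/H(0°) eclipsed 7.8; NH2(120°)/iPr(120°) eclipsed 14.9; H(240°)/CH2Cl(240°) eclipsed 7.1 → 29.8 kJ/mol.
iPr at 180° (staggered): COOH(0°)/CH2Cl(300°) gauche 3.6; NH2(120°)/iPr(180°) gauche 4.6 → 8.2 kJ/mol.
iPr at 240° (eclipsed): COOH(0°)/CH2Cl(0°) eclipsed 14.1; NH2(120°)/H(120°) eclipsed 6.8; H(240°)/iPr(240°) eclipsed 8.3 → 29.2 kJ/mol.
iPr at 300° (staggered): COOH(0°)/iPr(300°) gauche 4.0; COOH(0°)/CH2Cl(60°) gauche 3.6; NH2(120°)/CH2Cl(60°) gauche 3.1 → 10.7 kJ/mol.
Max at 0° (30.3 kJ/mol), min at 180° (8.2 kJ/mol); barrier = 22.1 kJ/mol.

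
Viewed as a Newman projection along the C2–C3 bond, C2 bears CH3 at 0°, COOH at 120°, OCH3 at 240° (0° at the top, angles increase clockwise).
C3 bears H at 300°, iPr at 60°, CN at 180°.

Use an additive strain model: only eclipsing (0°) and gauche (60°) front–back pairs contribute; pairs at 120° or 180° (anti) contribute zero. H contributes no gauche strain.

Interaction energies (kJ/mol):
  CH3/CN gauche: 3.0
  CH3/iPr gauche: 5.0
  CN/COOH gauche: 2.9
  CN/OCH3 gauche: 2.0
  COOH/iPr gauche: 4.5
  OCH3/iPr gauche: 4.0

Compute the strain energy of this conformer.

14.4 kJ/mol

This conformer (staggered): CH3(0°)/iPr(60°) gauche 5.0; COOH(120°)/iPr(60°) gauche 4.5; COOH(120°)/CN(180°) gauche 2.9; OCH3(240°)/CN(180°) gauche 2.0 → 14.4 kJ/mol.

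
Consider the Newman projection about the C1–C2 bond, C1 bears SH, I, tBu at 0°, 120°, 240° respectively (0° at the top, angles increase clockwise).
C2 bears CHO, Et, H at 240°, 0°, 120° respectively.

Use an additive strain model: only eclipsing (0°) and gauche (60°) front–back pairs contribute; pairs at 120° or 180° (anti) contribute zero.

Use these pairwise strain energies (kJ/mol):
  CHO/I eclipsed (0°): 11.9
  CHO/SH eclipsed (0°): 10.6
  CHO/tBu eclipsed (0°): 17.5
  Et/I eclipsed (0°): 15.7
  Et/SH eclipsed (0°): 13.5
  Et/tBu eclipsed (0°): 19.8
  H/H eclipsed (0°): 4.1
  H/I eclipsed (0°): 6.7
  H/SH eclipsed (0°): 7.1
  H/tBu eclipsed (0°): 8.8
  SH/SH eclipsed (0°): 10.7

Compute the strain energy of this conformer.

37.7 kJ/mol

This conformer (eclipsed): SH(0°)/Et(0°) eclipsed 13.5; I(120°)/H(120°) eclipsed 6.7; tBu(240°)/CHO(240°) eclipsed 17.5 → 37.7 kJ/mol.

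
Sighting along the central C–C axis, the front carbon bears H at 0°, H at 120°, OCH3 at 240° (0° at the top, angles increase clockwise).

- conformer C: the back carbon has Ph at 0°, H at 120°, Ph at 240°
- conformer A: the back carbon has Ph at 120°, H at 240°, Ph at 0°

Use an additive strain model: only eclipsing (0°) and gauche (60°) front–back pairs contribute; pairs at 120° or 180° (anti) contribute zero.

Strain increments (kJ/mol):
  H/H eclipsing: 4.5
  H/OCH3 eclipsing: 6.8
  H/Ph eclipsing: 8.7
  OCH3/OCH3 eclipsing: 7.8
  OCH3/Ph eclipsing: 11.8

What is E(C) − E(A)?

C (eclipsed): H(0°)/Ph(0°) eclipsed 8.7; H(120°)/H(120°) eclipsed 4.5; OCH3(240°)/Ph(240°) eclipsed 11.8 → 25.0 kJ/mol.
A (eclipsed): H(0°)/Ph(0°) eclipsed 8.7; H(120°)/Ph(120°) eclipsed 8.7; OCH3(240°)/H(240°) eclipsed 6.8 → 24.2 kJ/mol.
E(C) − E(A) = 25.0 − 24.2 = +0.8 kJ/mol.

+0.8 kJ/mol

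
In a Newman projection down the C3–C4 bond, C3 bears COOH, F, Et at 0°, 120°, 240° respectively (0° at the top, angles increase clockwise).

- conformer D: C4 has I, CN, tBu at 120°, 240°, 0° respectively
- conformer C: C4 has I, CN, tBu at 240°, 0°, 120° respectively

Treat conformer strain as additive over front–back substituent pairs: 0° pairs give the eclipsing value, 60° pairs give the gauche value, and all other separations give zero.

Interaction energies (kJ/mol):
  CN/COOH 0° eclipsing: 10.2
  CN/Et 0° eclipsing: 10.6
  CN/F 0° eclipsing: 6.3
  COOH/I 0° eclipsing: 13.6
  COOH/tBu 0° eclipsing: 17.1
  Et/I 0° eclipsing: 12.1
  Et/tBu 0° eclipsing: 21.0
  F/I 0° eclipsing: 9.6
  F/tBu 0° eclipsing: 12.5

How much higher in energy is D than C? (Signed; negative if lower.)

+2.5 kJ/mol

D (eclipsed): COOH(0°)/tBu(0°) eclipsed 17.1; F(120°)/I(120°) eclipsed 9.6; Et(240°)/CN(240°) eclipsed 10.6 → 37.3 kJ/mol.
C (eclipsed): COOH(0°)/CN(0°) eclipsed 10.2; F(120°)/tBu(120°) eclipsed 12.5; Et(240°)/I(240°) eclipsed 12.1 → 34.8 kJ/mol.
E(D) − E(C) = 37.3 − 34.8 = +2.5 kJ/mol.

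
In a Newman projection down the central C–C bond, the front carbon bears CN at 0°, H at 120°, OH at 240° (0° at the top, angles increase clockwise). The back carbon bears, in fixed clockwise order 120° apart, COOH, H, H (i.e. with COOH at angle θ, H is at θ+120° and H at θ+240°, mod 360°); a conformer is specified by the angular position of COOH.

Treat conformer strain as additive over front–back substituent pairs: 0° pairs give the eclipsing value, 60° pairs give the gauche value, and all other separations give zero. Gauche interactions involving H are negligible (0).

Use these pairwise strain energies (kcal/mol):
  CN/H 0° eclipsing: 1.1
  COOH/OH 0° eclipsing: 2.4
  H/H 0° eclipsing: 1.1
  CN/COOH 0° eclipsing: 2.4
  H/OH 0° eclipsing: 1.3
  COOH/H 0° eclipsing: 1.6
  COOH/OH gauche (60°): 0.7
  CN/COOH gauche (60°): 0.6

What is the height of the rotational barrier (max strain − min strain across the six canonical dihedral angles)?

COOH at 0° is eclipsed. CN at 0° is eclipsed with COOH at 0° (2.4); H at 120° is eclipsed with H at 120° (1.1); OH at 240° is eclipsed with H at 240° (1.3). Total 4.8 kcal/mol.
COOH at 60° is staggered. CN at 0° is gauche with COOH at 60° (0.6). Total 0.6 kcal/mol.
COOH at 120° is eclipsed. CN at 0° is eclipsed with H at 0° (1.1); H at 120° is eclipsed with COOH at 120° (1.6); OH at 240° is eclipsed with H at 240° (1.3). Total 4.0 kcal/mol.
COOH at 180° is staggered. OH at 240° is gauche with COOH at 180° (0.7). Total 0.7 kcal/mol.
COOH at 240° is eclipsed. CN at 0° is eclipsed with H at 0° (1.1); H at 120° is eclipsed with H at 120° (1.1); OH at 240° is eclipsed with COOH at 240° (2.4). Total 4.6 kcal/mol.
COOH at 300° is staggered. CN at 0° is gauche with COOH at 300° (0.6); OH at 240° is gauche with COOH at 300° (0.7). Total 1.3 kcal/mol.
Max at 0° (4.8 kcal/mol), min at 60° (0.6 kcal/mol); barrier = 4.2 kcal/mol.

4.2 kcal/mol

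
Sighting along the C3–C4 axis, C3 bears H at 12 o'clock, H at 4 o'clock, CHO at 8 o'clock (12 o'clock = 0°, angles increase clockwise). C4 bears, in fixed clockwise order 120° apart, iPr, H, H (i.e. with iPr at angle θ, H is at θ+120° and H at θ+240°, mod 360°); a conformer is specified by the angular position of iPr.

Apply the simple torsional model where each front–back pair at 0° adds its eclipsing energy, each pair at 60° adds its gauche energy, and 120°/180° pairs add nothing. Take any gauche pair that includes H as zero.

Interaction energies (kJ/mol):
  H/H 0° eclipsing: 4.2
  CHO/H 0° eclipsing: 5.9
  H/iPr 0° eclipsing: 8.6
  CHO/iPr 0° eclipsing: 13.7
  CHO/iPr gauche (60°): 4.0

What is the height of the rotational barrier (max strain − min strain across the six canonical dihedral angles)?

iPr at 0° (eclipsed): H–iPr eclipsed, H–H eclipsed, CHO–H eclipsed; 8.6 + 4.2 + 5.9 = 18.7 kJ/mol.
iPr at 60° (staggered): no non-H gauche contacts → 0.0 kJ/mol.
iPr at 120° (eclipsed): H–H eclipsed, H–iPr eclipsed, CHO–H eclipsed; 4.2 + 8.6 + 5.9 = 18.7 kJ/mol.
iPr at 180° (staggered): CHO–iPr gauche; 4.0 = 4.0 kJ/mol.
iPr at 240° (eclipsed): H–H eclipsed, H–H eclipsed, CHO–iPr eclipsed; 4.2 + 4.2 + 13.7 = 22.1 kJ/mol.
iPr at 300° (staggered): CHO–iPr gauche; 4.0 = 4.0 kJ/mol.
Max at 240° (22.1 kJ/mol), min at 60° (0.0 kJ/mol); barrier = 22.1 kJ/mol.

22.1 kJ/mol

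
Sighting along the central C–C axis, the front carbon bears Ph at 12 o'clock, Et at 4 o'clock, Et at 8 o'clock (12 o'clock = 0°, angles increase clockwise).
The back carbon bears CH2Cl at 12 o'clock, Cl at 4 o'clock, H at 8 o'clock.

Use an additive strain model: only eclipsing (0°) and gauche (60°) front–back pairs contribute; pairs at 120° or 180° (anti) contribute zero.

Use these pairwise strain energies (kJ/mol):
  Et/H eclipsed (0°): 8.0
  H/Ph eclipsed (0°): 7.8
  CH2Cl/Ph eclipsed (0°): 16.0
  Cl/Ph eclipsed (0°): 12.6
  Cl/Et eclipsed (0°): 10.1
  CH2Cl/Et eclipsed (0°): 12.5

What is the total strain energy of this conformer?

This conformer (eclipsed): Ph–CH2Cl eclipsed, Et–Cl eclipsed, Et–H eclipsed; 16.0 + 10.1 + 8.0 = 34.1 kJ/mol.

34.1 kJ/mol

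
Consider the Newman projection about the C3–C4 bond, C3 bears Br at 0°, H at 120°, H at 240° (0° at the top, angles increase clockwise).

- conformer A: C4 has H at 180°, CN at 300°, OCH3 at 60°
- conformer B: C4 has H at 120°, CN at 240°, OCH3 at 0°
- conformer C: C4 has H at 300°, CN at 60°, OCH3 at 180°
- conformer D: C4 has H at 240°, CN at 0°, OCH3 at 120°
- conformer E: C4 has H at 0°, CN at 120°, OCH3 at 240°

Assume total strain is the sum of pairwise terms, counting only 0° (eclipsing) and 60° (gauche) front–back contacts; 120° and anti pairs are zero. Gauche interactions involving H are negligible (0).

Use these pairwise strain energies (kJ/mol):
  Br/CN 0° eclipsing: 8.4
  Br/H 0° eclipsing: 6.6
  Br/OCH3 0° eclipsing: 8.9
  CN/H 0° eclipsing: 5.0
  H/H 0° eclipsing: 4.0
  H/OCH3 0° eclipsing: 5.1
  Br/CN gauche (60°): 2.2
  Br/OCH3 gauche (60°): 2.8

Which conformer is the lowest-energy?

A (staggered): Br–CN gauche, Br–OCH3 gauche; 2.2 + 2.8 = 5.0 kJ/mol.
B (eclipsed): Br–OCH3 eclipsed, H–H eclipsed, H–CN eclipsed; 8.9 + 4.0 + 5.0 = 17.9 kJ/mol.
C (staggered): Br–CN gauche; 2.2 = 2.2 kJ/mol.
D (eclipsed): Br–CN eclipsed, H–OCH3 eclipsed, H–H eclipsed; 8.4 + 5.1 + 4.0 = 17.5 kJ/mol.
E (eclipsed): Br–H eclipsed, H–CN eclipsed, H–OCH3 eclipsed; 6.6 + 5.0 + 5.1 = 16.7 kJ/mol.
C has the lowest total (2.2 kJ/mol).

C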